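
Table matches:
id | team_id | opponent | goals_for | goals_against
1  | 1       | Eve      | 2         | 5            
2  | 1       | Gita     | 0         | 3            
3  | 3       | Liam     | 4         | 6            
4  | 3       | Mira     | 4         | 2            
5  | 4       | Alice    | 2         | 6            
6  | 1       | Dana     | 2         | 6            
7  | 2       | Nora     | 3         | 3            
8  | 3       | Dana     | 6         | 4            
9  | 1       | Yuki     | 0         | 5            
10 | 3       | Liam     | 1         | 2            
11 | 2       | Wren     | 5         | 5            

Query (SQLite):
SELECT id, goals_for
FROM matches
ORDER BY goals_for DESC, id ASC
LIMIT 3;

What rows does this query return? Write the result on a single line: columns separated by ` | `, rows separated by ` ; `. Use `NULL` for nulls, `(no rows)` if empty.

Sort by goals_for desc, tiebreak id asc: (6, id=8), (5, id=11), (4, id=3), (4, id=4), (3, id=7), (2, id=1) …. Take first 3.

8 | 6 ; 11 | 5 ; 3 | 4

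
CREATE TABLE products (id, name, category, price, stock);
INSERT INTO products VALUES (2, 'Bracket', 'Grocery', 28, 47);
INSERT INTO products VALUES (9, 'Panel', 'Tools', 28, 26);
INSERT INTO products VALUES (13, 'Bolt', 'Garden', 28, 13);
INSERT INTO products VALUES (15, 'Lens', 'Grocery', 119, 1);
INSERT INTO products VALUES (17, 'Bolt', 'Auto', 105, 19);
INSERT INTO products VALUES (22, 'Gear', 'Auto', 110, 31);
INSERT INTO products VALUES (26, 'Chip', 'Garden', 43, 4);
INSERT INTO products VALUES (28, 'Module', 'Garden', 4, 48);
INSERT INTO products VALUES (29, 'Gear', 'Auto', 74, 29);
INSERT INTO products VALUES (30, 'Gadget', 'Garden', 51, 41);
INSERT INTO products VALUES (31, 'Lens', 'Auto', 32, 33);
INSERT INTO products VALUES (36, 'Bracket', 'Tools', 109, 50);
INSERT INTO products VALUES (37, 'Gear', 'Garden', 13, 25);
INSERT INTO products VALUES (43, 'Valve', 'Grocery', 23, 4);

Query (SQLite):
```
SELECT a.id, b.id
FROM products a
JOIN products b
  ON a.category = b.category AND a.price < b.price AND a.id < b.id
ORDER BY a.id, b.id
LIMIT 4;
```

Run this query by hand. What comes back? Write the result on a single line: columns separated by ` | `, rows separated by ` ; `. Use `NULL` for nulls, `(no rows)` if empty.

Pairs (a,b) with same category, a.price < b.price, a.id < b.id.
category groups: Auto:{17,22,29,31} Garden:{13,26,28,30,37} Grocery:{2,15,43} Tools:{9,36}
Ordered by (a.id, b.id); first 4.

2 | 15 ; 9 | 36 ; 13 | 26 ; 13 | 30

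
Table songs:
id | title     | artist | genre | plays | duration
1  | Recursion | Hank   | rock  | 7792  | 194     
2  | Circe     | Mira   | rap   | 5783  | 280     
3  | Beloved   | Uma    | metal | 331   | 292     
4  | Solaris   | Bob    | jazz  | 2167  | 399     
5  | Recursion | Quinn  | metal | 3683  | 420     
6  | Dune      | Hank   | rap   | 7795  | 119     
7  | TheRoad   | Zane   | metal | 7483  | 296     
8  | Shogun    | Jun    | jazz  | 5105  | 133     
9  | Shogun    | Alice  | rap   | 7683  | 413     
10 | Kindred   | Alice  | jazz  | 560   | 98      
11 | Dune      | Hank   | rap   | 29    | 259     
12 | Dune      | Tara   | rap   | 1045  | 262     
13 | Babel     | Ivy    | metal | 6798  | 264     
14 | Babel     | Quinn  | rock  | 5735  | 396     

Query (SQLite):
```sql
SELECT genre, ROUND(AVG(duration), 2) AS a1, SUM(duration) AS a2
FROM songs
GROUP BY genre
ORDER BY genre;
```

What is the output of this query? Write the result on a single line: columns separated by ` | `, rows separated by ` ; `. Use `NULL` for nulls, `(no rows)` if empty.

jazz | 210 | 630 ; metal | 318 | 1272 ; rap | 266.6 | 1333 ; rock | 295 | 590

Group songs by genre.
Per group compute: ROUND(AVG(duration), 2), SUM(duration).
  jazz: ids {4, 8, 10} → ROUND(AVG(duration), 2)=210, SUM(duration)=630
  metal: ids {3, 5, 7, 13} → ROUND(AVG(duration), 2)=318, SUM(duration)=1272
  rap: ids {2, 6, 9, 11, 12} → ROUND(AVG(duration), 2)=266.6, SUM(duration)=1333
  rock: ids {1, 14} → ROUND(AVG(duration), 2)=295, SUM(duration)=590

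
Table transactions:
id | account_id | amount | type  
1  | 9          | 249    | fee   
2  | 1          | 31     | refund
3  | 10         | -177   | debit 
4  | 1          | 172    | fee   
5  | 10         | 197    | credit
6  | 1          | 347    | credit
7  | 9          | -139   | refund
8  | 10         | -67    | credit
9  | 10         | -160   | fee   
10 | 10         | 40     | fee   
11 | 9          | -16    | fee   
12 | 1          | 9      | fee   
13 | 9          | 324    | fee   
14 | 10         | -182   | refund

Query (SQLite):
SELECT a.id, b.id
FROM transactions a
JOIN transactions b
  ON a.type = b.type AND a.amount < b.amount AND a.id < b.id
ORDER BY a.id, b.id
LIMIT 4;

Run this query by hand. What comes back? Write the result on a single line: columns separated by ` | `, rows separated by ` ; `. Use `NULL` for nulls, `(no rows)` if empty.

Pairs (a,b) with same type, a.amount < b.amount, a.id < b.id.
type groups: credit:{5,6,8} debit:{3} fee:{1,4,9,10,11,12,13} refund:{2,7,14}
Ordered by (a.id, b.id); first 4.

1 | 13 ; 4 | 13 ; 5 | 6 ; 9 | 10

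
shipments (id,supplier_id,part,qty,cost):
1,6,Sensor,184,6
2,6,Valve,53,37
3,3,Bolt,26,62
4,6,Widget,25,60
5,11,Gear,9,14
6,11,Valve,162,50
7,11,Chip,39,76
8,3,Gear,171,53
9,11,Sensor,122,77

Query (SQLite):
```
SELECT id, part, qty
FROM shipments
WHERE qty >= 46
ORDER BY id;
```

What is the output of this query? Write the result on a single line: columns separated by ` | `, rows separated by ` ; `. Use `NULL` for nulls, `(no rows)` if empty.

1 | Sensor | 184 ; 2 | Valve | 53 ; 6 | Valve | 162 ; 8 | Gear | 171 ; 9 | Sensor | 122

qty >= 46: ids {1, 2, 6, 8, 9}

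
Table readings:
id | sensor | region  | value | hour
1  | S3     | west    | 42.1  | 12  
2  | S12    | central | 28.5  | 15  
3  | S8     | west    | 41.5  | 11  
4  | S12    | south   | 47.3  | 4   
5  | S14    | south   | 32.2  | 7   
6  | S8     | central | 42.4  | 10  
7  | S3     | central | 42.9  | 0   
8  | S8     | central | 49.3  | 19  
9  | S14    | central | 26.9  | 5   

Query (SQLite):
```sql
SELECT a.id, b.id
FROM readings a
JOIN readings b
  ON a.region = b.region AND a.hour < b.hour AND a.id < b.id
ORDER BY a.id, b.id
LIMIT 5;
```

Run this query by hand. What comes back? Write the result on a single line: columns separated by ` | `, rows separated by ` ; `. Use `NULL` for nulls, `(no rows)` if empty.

2 | 8 ; 4 | 5 ; 6 | 8 ; 7 | 8 ; 7 | 9

Pairs (a,b) with same region, a.hour < b.hour, a.id < b.id.
region groups: central:{2,6,7,8,9} south:{4,5} west:{1,3}
Ordered by (a.id, b.id); first 5.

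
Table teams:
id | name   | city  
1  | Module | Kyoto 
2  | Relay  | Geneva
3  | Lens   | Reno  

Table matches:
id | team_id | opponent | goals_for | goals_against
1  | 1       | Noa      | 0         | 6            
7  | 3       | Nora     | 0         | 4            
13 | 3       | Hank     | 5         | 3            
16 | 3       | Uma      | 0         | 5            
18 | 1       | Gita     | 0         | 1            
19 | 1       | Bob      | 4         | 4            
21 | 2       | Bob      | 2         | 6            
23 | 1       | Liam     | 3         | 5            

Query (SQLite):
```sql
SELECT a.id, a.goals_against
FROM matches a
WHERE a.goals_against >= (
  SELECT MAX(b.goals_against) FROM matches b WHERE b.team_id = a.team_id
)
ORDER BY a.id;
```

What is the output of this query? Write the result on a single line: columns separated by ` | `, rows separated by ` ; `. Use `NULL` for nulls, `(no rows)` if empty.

1 | 6 ; 16 | 5 ; 21 | 6

For each matches row a, compute MAX(goals_against) over rows sharing a.team_id.
Keep row a if a.goals_against >= that per-group MAX.
  team_id=1: MAX(goals_against) = 6
  team_id=2: MAX(goals_against) = 6
  team_id=3: MAX(goals_against) = 5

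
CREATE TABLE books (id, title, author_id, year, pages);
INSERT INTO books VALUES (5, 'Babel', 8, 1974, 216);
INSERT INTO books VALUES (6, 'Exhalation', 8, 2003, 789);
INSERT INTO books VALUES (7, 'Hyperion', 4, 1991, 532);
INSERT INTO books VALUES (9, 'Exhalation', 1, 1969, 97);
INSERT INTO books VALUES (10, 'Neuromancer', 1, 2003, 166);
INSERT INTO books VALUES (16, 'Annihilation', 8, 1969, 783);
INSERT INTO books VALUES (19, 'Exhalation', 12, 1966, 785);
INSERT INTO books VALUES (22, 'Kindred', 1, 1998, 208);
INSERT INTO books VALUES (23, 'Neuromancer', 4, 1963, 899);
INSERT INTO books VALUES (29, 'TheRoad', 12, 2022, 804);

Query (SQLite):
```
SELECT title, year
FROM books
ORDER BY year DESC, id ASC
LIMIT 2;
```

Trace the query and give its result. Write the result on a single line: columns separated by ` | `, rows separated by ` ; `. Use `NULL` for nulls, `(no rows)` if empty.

TheRoad | 2022 ; Exhalation | 2003

Sort by year desc, tiebreak id asc: (2022, id=29), (2003, id=6), (2003, id=10), (1998, id=22), (1991, id=7) …. Take first 2.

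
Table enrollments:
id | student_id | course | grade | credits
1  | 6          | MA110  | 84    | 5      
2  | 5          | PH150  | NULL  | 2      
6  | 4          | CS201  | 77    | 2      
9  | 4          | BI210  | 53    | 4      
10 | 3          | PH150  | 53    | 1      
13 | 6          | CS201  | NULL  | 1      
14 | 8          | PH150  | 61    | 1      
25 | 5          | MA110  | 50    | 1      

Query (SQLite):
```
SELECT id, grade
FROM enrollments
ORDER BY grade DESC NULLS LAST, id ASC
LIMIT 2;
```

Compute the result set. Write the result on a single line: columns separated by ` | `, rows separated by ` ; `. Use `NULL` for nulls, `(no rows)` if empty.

1 | 84 ; 6 | 77

Sort by grade desc, tiebreak id asc: (84, id=1), (77, id=6), (61, id=14), (53, id=9), (53, id=10) …. Take first 2.
NULLS LAST: NULL grade rows go after all non-NULL rows (among themselves ordered by id asc).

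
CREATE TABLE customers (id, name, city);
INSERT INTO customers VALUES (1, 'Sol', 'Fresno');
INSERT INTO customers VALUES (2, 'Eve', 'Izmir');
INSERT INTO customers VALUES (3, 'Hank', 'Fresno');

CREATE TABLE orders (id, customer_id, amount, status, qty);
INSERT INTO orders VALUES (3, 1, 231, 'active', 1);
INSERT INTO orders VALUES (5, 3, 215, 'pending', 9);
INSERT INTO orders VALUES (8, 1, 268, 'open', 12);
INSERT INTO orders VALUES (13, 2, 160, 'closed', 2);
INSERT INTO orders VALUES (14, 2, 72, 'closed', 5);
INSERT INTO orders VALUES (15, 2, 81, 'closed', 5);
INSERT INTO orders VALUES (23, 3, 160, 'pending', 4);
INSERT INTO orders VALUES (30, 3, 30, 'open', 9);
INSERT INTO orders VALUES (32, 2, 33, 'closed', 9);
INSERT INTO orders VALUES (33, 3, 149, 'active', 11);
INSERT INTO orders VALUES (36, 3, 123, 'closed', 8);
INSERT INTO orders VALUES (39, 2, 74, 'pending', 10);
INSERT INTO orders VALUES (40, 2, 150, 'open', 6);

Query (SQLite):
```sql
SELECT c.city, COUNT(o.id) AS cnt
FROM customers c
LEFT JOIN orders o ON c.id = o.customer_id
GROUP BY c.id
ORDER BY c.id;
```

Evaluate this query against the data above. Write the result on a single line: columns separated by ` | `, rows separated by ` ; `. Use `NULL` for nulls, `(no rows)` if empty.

Fresno | 2 ; Izmir | 6 ; Fresno | 5

LEFT JOIN keeps every customers row; unmatched ones get NULL for orders columns.
Group by customers.id and compute COUNT(o.id). COUNT(col) of an all-NULL group is 0.
  1: ids {3, 8} → COUNT(o.id)=2
  2: ids {13, 14, 15, 32, 39, 40} → COUNT(o.id)=6
  3: ids {5, 23, 30, 33, 36} → COUNT(o.id)=5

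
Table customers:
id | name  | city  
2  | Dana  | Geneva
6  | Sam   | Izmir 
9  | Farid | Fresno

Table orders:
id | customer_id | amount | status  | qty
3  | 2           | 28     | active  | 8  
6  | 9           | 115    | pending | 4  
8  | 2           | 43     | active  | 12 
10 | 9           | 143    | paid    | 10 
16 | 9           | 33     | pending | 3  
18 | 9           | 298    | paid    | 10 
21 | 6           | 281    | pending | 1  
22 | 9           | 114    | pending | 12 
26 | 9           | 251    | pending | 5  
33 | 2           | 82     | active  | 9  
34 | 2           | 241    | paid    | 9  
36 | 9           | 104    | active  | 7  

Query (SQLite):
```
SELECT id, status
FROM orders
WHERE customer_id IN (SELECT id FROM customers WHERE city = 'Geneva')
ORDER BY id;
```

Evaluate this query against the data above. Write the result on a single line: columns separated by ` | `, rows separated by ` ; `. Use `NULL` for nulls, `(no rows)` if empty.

3 | active ; 8 | active ; 33 | active ; 34 | paid

Inner query: customers.id where city = 'Geneva'.
Outer: keep orders rows whose customer_id is in that set.
Inner query → {2}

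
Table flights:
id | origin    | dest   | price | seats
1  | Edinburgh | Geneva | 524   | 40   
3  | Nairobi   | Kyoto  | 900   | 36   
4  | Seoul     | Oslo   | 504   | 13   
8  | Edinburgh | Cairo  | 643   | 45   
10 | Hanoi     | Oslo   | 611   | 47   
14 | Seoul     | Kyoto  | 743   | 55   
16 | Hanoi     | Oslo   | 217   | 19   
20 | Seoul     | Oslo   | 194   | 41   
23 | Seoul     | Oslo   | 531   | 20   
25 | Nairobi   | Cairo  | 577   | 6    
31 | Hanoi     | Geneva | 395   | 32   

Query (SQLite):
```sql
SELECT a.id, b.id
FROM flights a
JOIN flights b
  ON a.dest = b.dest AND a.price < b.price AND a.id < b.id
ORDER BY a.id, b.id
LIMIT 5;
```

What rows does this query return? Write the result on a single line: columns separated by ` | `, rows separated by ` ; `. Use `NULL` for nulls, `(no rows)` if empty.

4 | 10 ; 4 | 23 ; 16 | 23 ; 20 | 23

Pairs (a,b) with same dest, a.price < b.price, a.id < b.id.
dest groups: Cairo:{8,25} Geneva:{1,31} Kyoto:{3,14} Oslo:{4,10,16,20,23}
Ordered by (a.id, b.id); first 5.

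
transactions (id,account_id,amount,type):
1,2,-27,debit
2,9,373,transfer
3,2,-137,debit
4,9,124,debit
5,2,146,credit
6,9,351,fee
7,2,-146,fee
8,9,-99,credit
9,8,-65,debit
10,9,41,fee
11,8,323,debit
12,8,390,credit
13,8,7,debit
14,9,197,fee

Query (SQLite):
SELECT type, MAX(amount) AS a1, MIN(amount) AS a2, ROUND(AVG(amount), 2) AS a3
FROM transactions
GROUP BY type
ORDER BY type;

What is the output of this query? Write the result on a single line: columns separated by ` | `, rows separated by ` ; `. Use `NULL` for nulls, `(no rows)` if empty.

credit | 390 | -99 | 145.67 ; debit | 323 | -137 | 37.5 ; fee | 351 | -146 | 110.75 ; transfer | 373 | 373 | 373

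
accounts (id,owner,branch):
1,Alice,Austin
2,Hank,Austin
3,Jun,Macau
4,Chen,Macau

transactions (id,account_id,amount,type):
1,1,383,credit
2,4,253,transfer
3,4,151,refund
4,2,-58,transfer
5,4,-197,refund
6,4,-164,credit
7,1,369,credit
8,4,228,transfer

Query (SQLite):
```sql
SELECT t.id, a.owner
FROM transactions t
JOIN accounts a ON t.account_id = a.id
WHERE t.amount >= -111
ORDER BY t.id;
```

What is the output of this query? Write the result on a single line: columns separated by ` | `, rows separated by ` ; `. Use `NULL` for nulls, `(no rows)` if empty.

Each transactions row matches the accounts row where account_id = accounts.id.
Then keep rows with t.amount >= -111.

1 | Alice ; 2 | Chen ; 3 | Chen ; 4 | Hank ; 7 | Alice ; 8 | Chen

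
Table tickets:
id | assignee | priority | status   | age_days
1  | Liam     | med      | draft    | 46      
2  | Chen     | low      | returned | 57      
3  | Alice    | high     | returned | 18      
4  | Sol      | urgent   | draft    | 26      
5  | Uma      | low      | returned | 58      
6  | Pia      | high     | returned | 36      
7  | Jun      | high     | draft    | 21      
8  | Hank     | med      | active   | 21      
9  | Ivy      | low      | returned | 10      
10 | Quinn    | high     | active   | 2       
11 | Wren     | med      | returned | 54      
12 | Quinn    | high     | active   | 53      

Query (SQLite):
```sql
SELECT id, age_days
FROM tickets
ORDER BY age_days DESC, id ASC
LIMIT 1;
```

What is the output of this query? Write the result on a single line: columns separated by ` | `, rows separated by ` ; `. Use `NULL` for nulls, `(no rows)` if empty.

5 | 58

Sort by age_days desc, tiebreak id asc: (58, id=5), (57, id=2), (54, id=11), (53, id=12) …. Take first 1.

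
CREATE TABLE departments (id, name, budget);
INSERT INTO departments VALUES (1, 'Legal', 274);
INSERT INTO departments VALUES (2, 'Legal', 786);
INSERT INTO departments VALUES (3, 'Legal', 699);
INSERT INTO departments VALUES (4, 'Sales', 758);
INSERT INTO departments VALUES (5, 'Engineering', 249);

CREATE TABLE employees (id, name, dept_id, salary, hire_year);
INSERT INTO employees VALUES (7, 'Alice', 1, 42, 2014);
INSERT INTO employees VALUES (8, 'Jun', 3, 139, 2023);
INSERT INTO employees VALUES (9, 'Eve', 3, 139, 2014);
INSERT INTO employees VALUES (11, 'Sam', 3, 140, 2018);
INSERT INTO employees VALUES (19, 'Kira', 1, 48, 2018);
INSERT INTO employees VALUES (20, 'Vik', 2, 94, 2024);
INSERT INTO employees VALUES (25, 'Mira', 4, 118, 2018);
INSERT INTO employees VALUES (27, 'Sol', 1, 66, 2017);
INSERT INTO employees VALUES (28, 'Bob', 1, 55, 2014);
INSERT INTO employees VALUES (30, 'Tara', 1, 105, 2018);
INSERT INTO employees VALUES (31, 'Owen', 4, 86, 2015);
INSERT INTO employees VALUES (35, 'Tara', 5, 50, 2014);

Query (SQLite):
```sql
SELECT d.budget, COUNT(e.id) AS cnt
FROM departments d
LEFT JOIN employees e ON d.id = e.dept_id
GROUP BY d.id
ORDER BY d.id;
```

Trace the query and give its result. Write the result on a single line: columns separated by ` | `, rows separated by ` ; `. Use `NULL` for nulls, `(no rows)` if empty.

LEFT JOIN keeps every departments row; unmatched ones get NULL for employees columns.
Group by departments.id and compute COUNT(e.id). COUNT(col) of an all-NULL group is 0.
  1: ids {7, 19, 27, 28, 30} → COUNT(e.id)=5
  2: ids {20} → COUNT(e.id)=1
  3: ids {8, 9, 11} → COUNT(e.id)=3
  4: ids {25, 31} → COUNT(e.id)=2
  5: ids {35} → COUNT(e.id)=1

274 | 5 ; 786 | 1 ; 699 | 3 ; 758 | 2 ; 249 | 1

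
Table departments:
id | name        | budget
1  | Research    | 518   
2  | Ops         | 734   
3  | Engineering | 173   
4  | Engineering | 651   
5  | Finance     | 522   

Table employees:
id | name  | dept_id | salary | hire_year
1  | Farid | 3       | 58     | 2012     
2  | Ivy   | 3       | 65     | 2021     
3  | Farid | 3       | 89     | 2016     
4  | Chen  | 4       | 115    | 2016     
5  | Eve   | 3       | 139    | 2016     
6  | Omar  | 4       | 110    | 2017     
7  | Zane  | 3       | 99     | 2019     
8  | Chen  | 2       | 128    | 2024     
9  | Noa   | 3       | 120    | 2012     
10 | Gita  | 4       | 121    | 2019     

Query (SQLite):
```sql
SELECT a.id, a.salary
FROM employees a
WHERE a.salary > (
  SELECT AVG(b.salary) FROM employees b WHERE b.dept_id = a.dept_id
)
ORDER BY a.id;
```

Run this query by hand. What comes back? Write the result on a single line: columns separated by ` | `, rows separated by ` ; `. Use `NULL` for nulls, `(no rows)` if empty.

For each employees row a, compute AVG(salary) over rows sharing a.dept_id.
Keep row a if a.salary > that per-group AVG.
  dept_id=2: AVG(salary) = 128.0
  dept_id=3: AVG(salary) = 95.0
  dept_id=4: AVG(salary) = 115.333333

5 | 139 ; 7 | 99 ; 9 | 120 ; 10 | 121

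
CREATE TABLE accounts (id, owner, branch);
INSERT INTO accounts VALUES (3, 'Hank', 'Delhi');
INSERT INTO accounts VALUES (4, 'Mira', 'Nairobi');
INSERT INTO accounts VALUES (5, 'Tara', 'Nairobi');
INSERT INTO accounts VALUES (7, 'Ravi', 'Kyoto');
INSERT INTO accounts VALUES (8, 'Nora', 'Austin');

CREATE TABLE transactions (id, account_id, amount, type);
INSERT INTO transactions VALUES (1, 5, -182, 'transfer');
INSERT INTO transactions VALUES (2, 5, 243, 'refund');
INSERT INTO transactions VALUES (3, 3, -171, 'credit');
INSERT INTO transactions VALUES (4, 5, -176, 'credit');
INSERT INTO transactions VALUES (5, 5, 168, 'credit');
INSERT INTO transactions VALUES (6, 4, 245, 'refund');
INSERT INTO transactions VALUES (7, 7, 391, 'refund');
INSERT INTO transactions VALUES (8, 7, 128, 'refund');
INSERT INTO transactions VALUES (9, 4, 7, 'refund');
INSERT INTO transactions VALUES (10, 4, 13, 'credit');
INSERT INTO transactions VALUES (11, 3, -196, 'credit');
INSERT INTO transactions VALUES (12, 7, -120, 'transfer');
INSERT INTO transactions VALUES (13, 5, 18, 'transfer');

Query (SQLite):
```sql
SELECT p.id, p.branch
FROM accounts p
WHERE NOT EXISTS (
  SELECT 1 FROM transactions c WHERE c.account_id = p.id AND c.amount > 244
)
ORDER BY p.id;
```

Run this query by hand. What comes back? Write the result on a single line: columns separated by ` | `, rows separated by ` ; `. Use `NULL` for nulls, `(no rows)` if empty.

For each accounts row, check whether any transactions with matching account_id has amount > 244.
Keep rows where that is false.

3 | Delhi ; 5 | Nairobi ; 8 | Austin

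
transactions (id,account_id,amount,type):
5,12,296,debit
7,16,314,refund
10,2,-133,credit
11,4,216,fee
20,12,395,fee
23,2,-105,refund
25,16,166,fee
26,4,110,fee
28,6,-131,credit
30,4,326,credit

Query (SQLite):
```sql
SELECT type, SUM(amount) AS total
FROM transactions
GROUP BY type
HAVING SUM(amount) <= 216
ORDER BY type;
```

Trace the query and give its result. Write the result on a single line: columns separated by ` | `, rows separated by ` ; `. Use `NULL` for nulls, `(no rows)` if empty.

credit | 62 ; refund | 209

Partition transactions by type; compute SUM(amount) within each group.
HAVING: keep groups where SUM(amount) <= 216.
  credit: ids {10, 28, 30} → SUM(amount)=62
  debit: ids {5} → SUM(amount)=296
  fee: ids {11, 20, 25, 26} → SUM(amount)=887
  refund: ids {7, 23} → SUM(amount)=209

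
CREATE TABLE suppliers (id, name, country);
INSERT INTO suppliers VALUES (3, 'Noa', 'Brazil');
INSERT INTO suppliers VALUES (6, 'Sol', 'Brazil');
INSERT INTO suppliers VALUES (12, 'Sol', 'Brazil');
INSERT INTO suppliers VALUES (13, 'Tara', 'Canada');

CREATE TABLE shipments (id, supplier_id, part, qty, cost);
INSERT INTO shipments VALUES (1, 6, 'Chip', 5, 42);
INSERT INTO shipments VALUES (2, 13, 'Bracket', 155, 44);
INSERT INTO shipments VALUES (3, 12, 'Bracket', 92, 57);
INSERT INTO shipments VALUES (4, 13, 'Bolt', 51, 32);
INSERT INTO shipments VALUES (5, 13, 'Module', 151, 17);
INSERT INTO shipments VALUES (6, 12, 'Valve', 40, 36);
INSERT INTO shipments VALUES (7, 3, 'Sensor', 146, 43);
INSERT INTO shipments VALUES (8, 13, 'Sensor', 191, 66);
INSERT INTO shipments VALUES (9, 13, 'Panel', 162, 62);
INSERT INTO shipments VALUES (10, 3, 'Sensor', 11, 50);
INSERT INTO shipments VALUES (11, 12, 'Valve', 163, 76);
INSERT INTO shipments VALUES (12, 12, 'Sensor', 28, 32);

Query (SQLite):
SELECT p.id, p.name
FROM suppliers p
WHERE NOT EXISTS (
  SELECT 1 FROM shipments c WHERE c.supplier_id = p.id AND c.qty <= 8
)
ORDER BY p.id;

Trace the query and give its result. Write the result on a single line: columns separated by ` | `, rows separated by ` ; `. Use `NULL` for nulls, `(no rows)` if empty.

3 | Noa ; 12 | Sol ; 13 | Tara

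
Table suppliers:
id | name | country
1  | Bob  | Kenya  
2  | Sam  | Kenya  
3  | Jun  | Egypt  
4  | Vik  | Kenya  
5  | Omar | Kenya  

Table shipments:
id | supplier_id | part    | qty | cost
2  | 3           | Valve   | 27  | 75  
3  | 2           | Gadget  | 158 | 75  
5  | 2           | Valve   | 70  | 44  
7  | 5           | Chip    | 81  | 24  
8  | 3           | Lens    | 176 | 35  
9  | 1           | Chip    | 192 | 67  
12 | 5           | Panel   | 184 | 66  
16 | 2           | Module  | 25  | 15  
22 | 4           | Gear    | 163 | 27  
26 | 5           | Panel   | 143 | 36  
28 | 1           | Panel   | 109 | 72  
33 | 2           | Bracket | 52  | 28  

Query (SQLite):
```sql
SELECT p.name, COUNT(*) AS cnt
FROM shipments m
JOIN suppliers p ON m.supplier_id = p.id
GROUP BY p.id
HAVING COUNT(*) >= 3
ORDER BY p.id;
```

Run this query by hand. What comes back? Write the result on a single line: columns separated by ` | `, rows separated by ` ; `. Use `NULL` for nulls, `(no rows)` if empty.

Join each shipments row to its suppliers via supplier_id.
Group joined rows by suppliers.id; compute COUNT(*) per group.
HAVING: keep groups with count ≥ 3.
  1: ids {9, 28} → COUNT(*)=2
  2: ids {3, 5, 16, 33} → COUNT(*)=4
  3: ids {2, 8} → COUNT(*)=2
  4: ids {22} → COUNT(*)=1
  5: ids {7, 12, 26} → COUNT(*)=3

Sam | 4 ; Omar | 3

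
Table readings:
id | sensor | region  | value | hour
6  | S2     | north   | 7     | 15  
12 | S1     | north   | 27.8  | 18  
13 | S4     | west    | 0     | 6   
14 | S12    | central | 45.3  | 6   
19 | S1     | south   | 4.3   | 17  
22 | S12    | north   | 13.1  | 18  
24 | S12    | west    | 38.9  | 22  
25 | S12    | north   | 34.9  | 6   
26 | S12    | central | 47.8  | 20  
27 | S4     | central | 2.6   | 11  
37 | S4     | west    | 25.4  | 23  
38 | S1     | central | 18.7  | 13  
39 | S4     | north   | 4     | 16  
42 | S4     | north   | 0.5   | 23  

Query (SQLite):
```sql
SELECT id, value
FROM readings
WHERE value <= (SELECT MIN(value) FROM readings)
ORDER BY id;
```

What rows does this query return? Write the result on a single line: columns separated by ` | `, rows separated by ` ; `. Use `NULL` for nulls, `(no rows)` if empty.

13 | 0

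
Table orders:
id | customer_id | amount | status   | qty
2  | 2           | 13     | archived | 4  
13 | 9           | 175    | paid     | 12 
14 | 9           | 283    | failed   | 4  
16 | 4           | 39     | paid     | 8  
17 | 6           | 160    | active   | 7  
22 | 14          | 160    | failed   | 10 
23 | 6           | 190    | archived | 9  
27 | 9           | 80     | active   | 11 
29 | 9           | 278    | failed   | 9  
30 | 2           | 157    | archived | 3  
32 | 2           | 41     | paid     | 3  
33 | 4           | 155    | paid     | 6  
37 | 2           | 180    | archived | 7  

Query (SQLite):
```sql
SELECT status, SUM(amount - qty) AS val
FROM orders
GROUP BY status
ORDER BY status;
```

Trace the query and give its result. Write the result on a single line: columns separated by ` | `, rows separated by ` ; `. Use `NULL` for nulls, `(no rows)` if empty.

active | 222 ; archived | 517 ; failed | 698 ; paid | 381

For each row compute amount - qty.
Group by status; take SUM of the expression per group.
  active: ids {17, 27} → SUM(amount - qty)=222
  archived: ids {2, 23, 30, 37} → SUM(amount - qty)=517
  failed: ids {14, 22, 29} → SUM(amount - qty)=698
  paid: ids {13, 16, 32, 33} → SUM(amount - qty)=381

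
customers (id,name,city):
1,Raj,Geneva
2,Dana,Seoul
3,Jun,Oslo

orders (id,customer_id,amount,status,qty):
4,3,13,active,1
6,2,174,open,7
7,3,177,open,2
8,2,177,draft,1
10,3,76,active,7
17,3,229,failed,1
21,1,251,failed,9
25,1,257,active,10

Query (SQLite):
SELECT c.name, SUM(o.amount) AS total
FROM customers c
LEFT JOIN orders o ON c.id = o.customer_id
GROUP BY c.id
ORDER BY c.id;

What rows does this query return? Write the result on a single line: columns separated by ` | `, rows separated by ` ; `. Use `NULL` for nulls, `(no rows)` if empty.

LEFT JOIN keeps every customers row; unmatched ones get NULL for orders columns.
Group by customers.id and compute SUM(o.amount). SUM over an all-NULL group is NULL.
  1: ids {21, 25} → SUM(o.amount)=508
  2: ids {6, 8} → SUM(o.amount)=351
  3: ids {4, 7, 10, 17} → SUM(o.amount)=495

Raj | 508 ; Dana | 351 ; Jun | 495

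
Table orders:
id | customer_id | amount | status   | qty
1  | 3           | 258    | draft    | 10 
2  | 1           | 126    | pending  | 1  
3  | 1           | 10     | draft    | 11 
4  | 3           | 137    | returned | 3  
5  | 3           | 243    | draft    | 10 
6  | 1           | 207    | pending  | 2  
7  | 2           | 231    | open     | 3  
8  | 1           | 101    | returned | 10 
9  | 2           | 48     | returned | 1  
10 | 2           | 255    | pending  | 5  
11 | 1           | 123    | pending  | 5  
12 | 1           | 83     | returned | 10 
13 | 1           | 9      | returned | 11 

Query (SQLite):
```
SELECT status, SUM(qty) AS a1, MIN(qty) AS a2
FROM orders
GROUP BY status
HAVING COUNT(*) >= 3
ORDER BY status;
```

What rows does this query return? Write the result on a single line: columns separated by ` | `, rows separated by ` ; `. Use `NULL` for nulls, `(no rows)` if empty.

draft | 31 | 10 ; pending | 13 | 1 ; returned | 35 | 1

Group orders by status.
Per group compute: SUM(qty), MIN(qty).
HAVING: drop groups with fewer than 3 rows.
  draft: ids {1, 3, 5} → SUM(qty)=31, MIN(qty)=10
  open: ids {7} → SUM(qty)=3, MIN(qty)=3
  pending: ids {2, 6, 10, 11} → SUM(qty)=13, MIN(qty)=1
  returned: ids {4, 8, 9, 12, 13} → SUM(qty)=35, MIN(qty)=1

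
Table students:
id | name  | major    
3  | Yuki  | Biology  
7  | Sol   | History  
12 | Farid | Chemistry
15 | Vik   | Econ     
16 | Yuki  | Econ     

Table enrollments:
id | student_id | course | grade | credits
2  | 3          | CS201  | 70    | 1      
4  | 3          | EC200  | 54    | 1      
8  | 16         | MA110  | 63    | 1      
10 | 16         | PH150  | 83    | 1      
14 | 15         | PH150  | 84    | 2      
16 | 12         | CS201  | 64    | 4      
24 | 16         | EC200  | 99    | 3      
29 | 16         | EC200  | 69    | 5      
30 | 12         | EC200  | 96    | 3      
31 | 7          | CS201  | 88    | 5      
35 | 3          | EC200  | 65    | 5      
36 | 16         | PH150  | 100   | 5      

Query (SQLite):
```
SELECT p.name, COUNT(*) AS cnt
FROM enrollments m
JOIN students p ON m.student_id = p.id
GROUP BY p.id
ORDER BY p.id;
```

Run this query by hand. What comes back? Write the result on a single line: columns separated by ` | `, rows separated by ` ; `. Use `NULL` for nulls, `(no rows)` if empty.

Join each enrollments row to its students via student_id.
Group joined rows by students.id; compute COUNT(*) per group.
  3: ids {2, 4, 35} → COUNT(*)=3
  7: ids {31} → COUNT(*)=1
  12: ids {16, 30} → COUNT(*)=2
  15: ids {14} → COUNT(*)=1
  16: ids {8, 10, 24, 29, 36} → COUNT(*)=5

Yuki | 3 ; Sol | 1 ; Farid | 2 ; Vik | 1 ; Yuki | 5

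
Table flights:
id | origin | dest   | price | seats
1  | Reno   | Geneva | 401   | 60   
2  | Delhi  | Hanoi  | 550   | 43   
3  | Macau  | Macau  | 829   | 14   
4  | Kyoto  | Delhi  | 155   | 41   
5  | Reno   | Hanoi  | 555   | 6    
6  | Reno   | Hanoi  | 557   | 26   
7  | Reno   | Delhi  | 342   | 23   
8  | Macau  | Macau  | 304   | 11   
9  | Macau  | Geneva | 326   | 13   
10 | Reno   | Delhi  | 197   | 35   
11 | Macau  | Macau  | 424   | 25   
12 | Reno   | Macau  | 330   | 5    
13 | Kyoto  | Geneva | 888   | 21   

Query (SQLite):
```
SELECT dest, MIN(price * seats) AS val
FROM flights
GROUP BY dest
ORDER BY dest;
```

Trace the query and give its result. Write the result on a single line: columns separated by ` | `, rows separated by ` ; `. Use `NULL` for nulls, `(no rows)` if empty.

For each row compute price * seats.
Group by dest; take MIN of the expression per group.
  Delhi: ids {4, 7, 10} → MIN(price * seats)=6355
  Geneva: ids {1, 9, 13} → MIN(price * seats)=4238
  Hanoi: ids {2, 5, 6} → MIN(price * seats)=3330
  Macau: ids {3, 8, 11, 12} → MIN(price * seats)=1650

Delhi | 6355 ; Geneva | 4238 ; Hanoi | 3330 ; Macau | 1650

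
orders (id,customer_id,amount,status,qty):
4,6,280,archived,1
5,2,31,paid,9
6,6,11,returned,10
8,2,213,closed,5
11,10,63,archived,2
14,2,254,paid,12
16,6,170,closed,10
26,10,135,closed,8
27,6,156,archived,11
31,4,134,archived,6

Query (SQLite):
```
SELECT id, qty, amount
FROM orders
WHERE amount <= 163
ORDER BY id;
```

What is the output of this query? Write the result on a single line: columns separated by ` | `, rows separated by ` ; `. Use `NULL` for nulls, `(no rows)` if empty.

5 | 9 | 31 ; 6 | 10 | 11 ; 11 | 2 | 63 ; 26 | 8 | 135 ; 27 | 11 | 156 ; 31 | 6 | 134

amount <= 163: ids {5, 6, 11, 26, 27, 31}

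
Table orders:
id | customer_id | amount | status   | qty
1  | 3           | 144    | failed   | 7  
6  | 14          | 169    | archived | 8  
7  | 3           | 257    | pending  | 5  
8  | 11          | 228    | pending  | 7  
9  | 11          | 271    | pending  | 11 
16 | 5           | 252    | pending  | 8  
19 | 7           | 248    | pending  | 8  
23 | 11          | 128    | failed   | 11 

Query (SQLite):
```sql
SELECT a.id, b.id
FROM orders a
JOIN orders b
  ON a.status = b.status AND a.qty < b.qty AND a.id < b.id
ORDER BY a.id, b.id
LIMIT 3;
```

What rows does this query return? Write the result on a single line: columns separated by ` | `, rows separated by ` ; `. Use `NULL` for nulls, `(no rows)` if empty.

1 | 23 ; 7 | 8 ; 7 | 9

Pairs (a,b) with same status, a.qty < b.qty, a.id < b.id.
status groups: archived:{6} failed:{1,23} pending:{7,8,9,16,19}
Ordered by (a.id, b.id); first 3.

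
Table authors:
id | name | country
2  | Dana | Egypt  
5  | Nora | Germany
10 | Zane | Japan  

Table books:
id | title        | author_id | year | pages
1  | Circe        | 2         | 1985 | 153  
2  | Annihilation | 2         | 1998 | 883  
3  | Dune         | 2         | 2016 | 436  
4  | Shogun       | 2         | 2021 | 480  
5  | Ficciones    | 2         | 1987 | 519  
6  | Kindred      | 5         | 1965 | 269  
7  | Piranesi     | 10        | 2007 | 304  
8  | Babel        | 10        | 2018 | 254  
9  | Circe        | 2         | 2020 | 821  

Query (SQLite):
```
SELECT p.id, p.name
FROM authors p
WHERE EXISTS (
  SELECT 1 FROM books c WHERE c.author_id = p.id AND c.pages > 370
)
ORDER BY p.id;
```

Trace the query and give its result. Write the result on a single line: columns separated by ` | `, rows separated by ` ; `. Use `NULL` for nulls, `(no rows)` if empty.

For each authors row, check whether any books with matching author_id has pages > 370.
Keep rows where that is true.

2 | Dana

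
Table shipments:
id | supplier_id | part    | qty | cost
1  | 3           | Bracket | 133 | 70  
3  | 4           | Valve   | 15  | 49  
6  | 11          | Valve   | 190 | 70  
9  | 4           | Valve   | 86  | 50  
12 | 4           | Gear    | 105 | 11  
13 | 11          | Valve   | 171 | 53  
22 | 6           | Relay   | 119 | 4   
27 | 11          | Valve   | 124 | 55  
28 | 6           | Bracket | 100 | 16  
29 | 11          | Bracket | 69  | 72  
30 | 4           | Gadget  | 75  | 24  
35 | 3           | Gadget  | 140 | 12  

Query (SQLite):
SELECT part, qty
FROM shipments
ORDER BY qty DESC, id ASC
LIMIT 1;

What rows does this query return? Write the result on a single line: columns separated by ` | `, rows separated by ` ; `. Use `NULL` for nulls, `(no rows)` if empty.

Valve | 190

Sort by qty desc, tiebreak id asc: (190, id=6), (171, id=13), (140, id=35), (133, id=1) …. Take first 1.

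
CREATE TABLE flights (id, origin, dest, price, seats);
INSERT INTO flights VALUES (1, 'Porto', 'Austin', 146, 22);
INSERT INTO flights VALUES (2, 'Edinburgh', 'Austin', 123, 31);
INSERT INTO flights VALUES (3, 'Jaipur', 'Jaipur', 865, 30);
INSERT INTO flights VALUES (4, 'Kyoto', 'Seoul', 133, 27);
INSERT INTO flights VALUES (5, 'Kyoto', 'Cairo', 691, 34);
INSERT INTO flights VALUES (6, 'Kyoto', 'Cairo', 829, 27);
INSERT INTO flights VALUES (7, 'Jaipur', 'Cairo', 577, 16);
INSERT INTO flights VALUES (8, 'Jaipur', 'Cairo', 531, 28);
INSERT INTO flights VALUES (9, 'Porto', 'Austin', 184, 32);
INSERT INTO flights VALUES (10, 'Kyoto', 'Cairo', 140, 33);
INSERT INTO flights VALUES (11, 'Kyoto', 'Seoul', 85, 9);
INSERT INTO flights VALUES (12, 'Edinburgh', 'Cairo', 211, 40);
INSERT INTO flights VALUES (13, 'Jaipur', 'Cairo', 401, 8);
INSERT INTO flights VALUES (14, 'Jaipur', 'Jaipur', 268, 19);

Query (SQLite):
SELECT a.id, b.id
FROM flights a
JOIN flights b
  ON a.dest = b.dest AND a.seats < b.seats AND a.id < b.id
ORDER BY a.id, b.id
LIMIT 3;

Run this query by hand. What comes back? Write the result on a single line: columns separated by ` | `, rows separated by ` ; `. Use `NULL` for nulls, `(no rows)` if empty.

Pairs (a,b) with same dest, a.seats < b.seats, a.id < b.id.
dest groups: Austin:{1,2,9} Cairo:{5,6,7,8,10,12,13} Jaipur:{3,14} Seoul:{4,11}
Ordered by (a.id, b.id); first 3.

1 | 2 ; 1 | 9 ; 2 | 9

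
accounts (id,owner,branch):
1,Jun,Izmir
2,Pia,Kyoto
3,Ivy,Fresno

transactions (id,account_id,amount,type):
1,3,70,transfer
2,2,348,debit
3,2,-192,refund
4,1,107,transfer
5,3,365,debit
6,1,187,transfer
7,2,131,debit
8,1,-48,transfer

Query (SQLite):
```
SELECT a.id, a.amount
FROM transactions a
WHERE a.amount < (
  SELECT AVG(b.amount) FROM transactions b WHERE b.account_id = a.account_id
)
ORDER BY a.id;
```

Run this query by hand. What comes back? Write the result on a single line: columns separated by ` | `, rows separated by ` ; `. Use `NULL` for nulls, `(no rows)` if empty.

1 | 70 ; 3 | -192 ; 8 | -48

For each transactions row a, compute AVG(amount) over rows sharing a.account_id.
Keep row a if a.amount < that per-group AVG.
  account_id=1: AVG(amount) = 82.0
  account_id=2: AVG(amount) = 95.666667
  account_id=3: AVG(amount) = 217.5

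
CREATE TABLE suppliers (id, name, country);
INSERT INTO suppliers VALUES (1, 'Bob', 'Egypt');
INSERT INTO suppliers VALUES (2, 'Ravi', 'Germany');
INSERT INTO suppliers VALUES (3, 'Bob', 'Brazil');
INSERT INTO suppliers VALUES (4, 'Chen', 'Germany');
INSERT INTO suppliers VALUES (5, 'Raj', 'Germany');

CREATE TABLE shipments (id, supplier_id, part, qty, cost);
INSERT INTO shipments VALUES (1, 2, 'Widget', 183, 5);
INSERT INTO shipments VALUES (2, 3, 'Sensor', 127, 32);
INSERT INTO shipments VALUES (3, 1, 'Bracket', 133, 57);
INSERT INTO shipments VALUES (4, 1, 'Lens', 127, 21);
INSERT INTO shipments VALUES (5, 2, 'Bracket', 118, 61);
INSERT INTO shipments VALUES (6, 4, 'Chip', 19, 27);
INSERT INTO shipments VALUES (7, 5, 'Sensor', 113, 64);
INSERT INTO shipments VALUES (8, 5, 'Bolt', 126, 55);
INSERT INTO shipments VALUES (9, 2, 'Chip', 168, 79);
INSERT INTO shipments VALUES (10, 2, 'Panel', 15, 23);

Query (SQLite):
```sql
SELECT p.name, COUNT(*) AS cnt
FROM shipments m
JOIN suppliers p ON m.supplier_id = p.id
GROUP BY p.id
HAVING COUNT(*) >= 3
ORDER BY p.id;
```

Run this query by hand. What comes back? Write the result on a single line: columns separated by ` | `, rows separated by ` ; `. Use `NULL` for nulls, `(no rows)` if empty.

Join each shipments row to its suppliers via supplier_id.
Group joined rows by suppliers.id; compute COUNT(*) per group.
HAVING: keep groups with count ≥ 3.
  1: ids {3, 4} → COUNT(*)=2
  2: ids {1, 5, 9, 10} → COUNT(*)=4
  3: ids {2} → COUNT(*)=1
  4: ids {6} → COUNT(*)=1
  5: ids {7, 8} → COUNT(*)=2

Ravi | 4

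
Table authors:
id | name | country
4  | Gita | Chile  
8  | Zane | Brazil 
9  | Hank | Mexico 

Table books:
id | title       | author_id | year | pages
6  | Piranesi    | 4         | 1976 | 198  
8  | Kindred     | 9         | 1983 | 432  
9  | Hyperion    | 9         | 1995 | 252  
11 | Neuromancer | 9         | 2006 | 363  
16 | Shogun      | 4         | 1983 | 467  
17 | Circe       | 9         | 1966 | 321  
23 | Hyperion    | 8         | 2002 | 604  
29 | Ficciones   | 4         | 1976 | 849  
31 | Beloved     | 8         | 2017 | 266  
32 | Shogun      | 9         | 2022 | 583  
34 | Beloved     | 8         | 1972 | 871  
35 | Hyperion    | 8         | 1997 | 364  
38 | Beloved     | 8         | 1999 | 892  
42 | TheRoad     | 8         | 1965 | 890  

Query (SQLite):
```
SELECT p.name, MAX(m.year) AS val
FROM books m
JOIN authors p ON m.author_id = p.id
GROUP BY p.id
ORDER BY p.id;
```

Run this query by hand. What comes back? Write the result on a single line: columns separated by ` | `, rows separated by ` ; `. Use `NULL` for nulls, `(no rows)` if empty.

Join each books row to its authors via author_id.
Group joined rows by authors.id; compute MAX(m.year) per group.
  4: ids {6, 16, 29} → MAX(m.year)=1983
  8: ids {23, 31, 34, 35, 38, 42} → MAX(m.year)=2017
  9: ids {8, 9, 11, 17, 32} → MAX(m.year)=2022

Gita | 1983 ; Zane | 2017 ; Hank | 2022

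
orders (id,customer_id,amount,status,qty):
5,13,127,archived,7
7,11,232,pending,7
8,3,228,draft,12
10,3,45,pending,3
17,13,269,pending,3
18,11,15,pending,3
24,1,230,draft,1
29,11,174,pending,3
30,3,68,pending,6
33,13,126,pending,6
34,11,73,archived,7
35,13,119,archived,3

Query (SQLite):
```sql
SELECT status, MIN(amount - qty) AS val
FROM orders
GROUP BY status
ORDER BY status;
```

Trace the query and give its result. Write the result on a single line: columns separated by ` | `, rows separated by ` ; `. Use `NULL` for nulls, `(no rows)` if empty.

archived | 66 ; draft | 216 ; pending | 12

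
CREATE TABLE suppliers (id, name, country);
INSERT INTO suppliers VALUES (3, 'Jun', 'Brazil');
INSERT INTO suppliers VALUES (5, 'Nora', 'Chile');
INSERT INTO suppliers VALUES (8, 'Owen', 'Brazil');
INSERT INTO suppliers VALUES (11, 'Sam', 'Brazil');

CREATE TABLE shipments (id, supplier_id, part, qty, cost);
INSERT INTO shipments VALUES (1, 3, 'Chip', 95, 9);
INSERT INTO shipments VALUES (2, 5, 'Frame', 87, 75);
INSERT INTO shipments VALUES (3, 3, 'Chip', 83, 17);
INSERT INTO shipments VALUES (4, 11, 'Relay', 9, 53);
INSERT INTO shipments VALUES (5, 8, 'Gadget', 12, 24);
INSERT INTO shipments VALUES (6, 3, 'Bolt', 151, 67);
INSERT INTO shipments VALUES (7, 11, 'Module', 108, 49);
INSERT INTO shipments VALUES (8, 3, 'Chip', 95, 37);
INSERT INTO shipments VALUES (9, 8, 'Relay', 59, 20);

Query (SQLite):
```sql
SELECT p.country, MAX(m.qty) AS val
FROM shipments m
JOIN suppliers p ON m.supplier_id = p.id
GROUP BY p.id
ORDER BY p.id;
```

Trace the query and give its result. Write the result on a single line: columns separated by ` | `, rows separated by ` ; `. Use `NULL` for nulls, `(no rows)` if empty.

Join each shipments row to its suppliers via supplier_id.
Group joined rows by suppliers.id; compute MAX(m.qty) per group.
  3: ids {1, 3, 6, 8} → MAX(m.qty)=151
  5: ids {2} → MAX(m.qty)=87
  8: ids {5, 9} → MAX(m.qty)=59
  11: ids {4, 7} → MAX(m.qty)=108

Brazil | 151 ; Chile | 87 ; Brazil | 59 ; Brazil | 108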